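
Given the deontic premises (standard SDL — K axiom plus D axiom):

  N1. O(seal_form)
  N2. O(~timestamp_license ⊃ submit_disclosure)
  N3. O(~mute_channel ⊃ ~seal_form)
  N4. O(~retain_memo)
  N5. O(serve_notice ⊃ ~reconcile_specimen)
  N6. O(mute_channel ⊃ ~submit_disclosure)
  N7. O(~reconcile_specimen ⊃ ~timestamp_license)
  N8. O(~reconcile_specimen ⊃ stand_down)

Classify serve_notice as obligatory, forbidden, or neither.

Premise 1 gives O(seal_form).
The contrapositive of premise 3 (O(~mute_channel ⊃ ~seal_form)) is O(seal_form ⊃ mute_channel), and O(seal_form) is already established, so O(mute_channel).
From O(mute_channel) and premise 6, O(mute_channel ⊃ ~submit_disclosure), we obtain O(~submit_disclosure).
Premise 2 is O(~timestamp_license ⊃ submit_disclosure); contrapositively O(~submit_disclosure ⊃ timestamp_license). Since O(~submit_disclosure) holds, K gives O(timestamp_license).
The contrapositive of premise 7 (O(~reconcile_specimen ⊃ ~timestamp_license)) is O(timestamp_license ⊃ reconcile_specimen), and O(timestamp_license) is already established, so O(reconcile_specimen).
Premise 5 is O(serve_notice ⊃ ~reconcile_specimen); contrapositively O(reconcile_specimen ⊃ ~serve_notice). Since O(reconcile_specimen) holds, K gives O(~serve_notice).
Premises 4, 8 do not contribute to this derivation.
Thus O(~serve_notice), which is F(serve_notice): serve_notice is forbidden.

Forbidden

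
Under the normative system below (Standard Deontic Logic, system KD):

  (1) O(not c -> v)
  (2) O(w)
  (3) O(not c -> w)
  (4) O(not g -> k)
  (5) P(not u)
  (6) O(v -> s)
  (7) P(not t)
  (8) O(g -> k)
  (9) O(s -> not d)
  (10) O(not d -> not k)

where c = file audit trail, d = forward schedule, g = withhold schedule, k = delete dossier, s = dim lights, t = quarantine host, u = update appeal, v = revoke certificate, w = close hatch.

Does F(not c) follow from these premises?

Premises 8 and 4 cover both cases: O(g -> k) and O(not g -> k). Since g ∨ not g is a tautology, O(k) follows.
Premise 10, O(not d -> not k), contraposes to O(k -> d); with O(k) we get O(d).
Premise 9, O(s -> not d), contraposes to O(d -> not s); with O(d) we get O(not s).
Premise 6 is O(v -> s); contrapositively O(not s -> not v). Since O(not s) holds, K gives O(not v).
The contrapositive of premise 1 (O(not c -> v)) is O(not v -> c), and O(not v) is already established, so O(c).
Premises 2, 3, 5, 7 do not contribute to this derivation.
So O(c) holds, i.e. F(not c). The claim follows.

Yes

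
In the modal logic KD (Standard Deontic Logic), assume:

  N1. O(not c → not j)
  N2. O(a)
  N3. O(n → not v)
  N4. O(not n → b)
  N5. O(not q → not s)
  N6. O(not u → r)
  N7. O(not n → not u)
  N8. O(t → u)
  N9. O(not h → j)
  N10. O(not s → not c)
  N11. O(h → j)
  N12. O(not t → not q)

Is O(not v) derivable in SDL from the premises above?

Yes

By case analysis on h: premise 11 gives O(h → j) and premise 9 gives O(not h → j), so O(j) either way.
The contrapositive of premise 1 (O(not c → not j)) is O(j → c), and O(j) is already established, so O(c).
The contrapositive of premise 10 (O(not s → not c)) is O(c → s), and O(c) is already established, so O(s).
Premise 5 is O(not q → not s); contrapositively O(s → q). Since O(s) holds, K gives O(q).
Premise 12, O(not t → not q), contraposes to O(q → t); with O(q) we get O(t).
From O(t) and premise 8, O(t → u), we obtain O(u).
Premise 7, O(not n → not u), contraposes to O(u → n); with O(u) we get O(n).
Premise 3 is O(n → not v); since O(n), deontic closure gives O(not v).
Premises 2, 4, 6 do not contribute to this derivation.
So O(not v) follows.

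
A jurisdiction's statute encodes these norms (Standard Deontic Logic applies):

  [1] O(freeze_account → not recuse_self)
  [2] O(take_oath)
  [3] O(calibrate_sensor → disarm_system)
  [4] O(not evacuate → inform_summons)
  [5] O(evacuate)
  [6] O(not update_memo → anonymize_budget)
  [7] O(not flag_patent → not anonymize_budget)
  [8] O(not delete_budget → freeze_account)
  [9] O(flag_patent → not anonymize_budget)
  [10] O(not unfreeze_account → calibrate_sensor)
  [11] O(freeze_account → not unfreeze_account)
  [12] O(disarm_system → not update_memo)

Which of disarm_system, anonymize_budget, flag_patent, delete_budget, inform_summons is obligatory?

Premises 9 and 7 cover both cases: O(flag_patent → not anonymize_budget) and O(not flag_patent → not anonymize_budget). Since flag_patent ∨ not flag_patent is a tautology, O(not anonymize_budget) follows.
Premise 6 is O(not update_memo → anonymize_budget); contrapositively O(not anonymize_budget → update_memo). Since O(not anonymize_budget) holds, K gives O(update_memo).
Premise 12, O(disarm_system → not update_memo), contraposes to O(update_memo → not disarm_system); with O(update_memo) we get O(not disarm_system).
Premise 3 is O(calibrate_sensor → disarm_system); contrapositively O(not disarm_system → not calibrate_sensor). Since O(not disarm_system) holds, K gives O(not calibrate_sensor).
The contrapositive of premise 10 (O(not unfreeze_account → calibrate_sensor)) is O(not calibrate_sensor → unfreeze_account), and O(not calibrate_sensor) is already established, so O(unfreeze_account).
The contrapositive of premise 11 (O(freeze_account → not unfreeze_account)) is O(unfreeze_account → not freeze_account), and O(unfreeze_account) is already established, so O(not freeze_account).
The contrapositive of premise 8 (O(not delete_budget → freeze_account)) is O(not freeze_account → delete_budget), and O(not freeze_account) is already established, so O(delete_budget).
So O(delete_budget) holds — delete_budget is obligatory. None of the other listed options is made obligatory by any chain of premises.

delete_budget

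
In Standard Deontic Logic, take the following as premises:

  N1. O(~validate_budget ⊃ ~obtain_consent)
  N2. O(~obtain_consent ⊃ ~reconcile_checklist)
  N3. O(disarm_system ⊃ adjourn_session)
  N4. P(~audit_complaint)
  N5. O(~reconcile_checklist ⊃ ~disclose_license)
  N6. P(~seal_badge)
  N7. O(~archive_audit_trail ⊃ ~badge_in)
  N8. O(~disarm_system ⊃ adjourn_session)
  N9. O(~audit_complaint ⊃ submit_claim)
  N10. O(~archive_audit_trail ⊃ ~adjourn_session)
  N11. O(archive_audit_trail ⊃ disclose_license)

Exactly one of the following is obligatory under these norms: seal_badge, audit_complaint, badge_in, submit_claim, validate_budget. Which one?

Premises 8 and 3 are O(~disarm_system ⊃ adjourn_session) and O(disarm_system ⊃ adjourn_session); every ideal world satisfies ~disarm_system or disarm_system, so in either case adjourn_session holds — hence O(adjourn_session).
The contrapositive of premise 10 (O(~archive_audit_trail ⊃ ~adjourn_session)) is O(adjourn_session ⊃ archive_audit_trail), and O(adjourn_session) is already established, so O(archive_audit_trail).
From O(archive_audit_trail) and premise 11, O(archive_audit_trail ⊃ disclose_license), we obtain O(disclose_license).
Premise 5, O(~reconcile_checklist ⊃ ~disclose_license), contraposes to O(disclose_license ⊃ reconcile_checklist); with O(disclose_license) we get O(reconcile_checklist).
Premise 2, O(~obtain_consent ⊃ ~reconcile_checklist), contraposes to O(reconcile_checklist ⊃ obtain_consent); with O(reconcile_checklist) we get O(obtain_consent).
Premise 1, O(~validate_budget ⊃ ~obtain_consent), contraposes to O(obtain_consent ⊃ validate_budget); with O(obtain_consent) we get O(validate_budget).
So O(validate_budget) holds — validate_budget is obligatory. None of the other listed options is made obligatory by any chain of premises.

validate_budget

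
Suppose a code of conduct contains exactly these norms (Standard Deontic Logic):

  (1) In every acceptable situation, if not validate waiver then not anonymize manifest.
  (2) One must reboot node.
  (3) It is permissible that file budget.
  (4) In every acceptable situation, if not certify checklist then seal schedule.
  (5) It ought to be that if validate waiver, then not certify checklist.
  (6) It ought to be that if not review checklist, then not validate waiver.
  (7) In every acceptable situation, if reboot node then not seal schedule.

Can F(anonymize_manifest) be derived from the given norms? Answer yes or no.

Premise 2 states O(reboot_node) outright.
Premise 7 is O(reboot_node → ¬seal_schedule); since O(reboot_node), deontic closure gives O(¬seal_schedule).
Premise 4 is O(¬certify_checklist → seal_schedule); contrapositively O(¬seal_schedule → certify_checklist). Since O(¬seal_schedule) holds, K gives O(certify_checklist).
The contrapositive of premise 5 (O(validate_waiver → ¬certify_checklist)) is O(certify_checklist → ¬validate_waiver), and O(certify_checklist) is already established, so O(¬validate_waiver).
Applying K to premise 1 (O(¬validate_waiver → ¬anonymize_manifest)) and O(¬validate_waiver) yields O(¬anonymize_manifest).
Premises 3, 6 do not contribute to this derivation.
So O(¬anonymize_manifest) holds, i.e. F(anonymize_manifest). The claim follows.

Yes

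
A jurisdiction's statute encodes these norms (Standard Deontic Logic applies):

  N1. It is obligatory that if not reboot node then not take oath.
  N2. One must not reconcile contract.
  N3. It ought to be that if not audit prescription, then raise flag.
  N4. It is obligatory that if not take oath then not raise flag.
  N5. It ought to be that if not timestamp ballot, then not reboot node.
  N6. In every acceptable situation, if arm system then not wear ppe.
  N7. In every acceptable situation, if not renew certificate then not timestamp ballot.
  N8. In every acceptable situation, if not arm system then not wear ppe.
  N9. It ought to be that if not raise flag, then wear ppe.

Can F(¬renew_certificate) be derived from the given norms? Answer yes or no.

Premises 8 and 6 are O(¬arm_system → ¬wear_ppe) and O(arm_system → ¬wear_ppe); every ideal world satisfies ¬arm_system or arm_system, so in either case ¬wear_ppe holds — hence O(¬wear_ppe).
The contrapositive of premise 9 (O(¬raise_flag → wear_ppe)) is O(¬wear_ppe → raise_flag), and O(¬wear_ppe) is already established, so O(raise_flag).
Premise 4, O(¬take_oath → ¬raise_flag), contraposes to O(raise_flag → take_oath); with O(raise_flag) we get O(take_oath).
The contrapositive of premise 1 (O(¬reboot_node → ¬take_oath)) is O(take_oath → reboot_node), and O(take_oath) is already established, so O(reboot_node).
Premise 5 is O(¬timestamp_ballot → ¬reboot_node); contrapositively O(reboot_node → timestamp_ballot). Since O(reboot_node) holds, K gives O(timestamp_ballot).
The contrapositive of premise 7 (O(¬renew_certificate → ¬timestamp_ballot)) is O(timestamp_ballot → renew_certificate), and O(timestamp_ballot) is already established, so O(renew_certificate).
Premises 2, 3 do not contribute to this derivation.
So O(renew_certificate) holds, i.e. F(¬renew_certificate). The claim follows.

Yes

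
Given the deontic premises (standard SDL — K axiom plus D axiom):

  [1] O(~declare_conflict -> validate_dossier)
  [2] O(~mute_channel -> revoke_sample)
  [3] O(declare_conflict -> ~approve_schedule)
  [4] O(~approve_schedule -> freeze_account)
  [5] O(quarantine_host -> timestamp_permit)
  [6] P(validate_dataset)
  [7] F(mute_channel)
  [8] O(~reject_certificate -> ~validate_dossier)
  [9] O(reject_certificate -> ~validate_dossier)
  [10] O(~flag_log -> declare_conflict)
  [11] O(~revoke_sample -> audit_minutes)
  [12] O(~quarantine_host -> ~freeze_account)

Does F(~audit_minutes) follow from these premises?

Premise 11 is O(~revoke_sample -> audit_minutes), but O(~revoke_sample) is not derivable from the premises, so it does not yield O(audit_minutes).
No other premise forces O(audit_minutes). An ideal world satisfying every premise can still have ~audit_minutes true, so F(~audit_minutes) is not derivable.

No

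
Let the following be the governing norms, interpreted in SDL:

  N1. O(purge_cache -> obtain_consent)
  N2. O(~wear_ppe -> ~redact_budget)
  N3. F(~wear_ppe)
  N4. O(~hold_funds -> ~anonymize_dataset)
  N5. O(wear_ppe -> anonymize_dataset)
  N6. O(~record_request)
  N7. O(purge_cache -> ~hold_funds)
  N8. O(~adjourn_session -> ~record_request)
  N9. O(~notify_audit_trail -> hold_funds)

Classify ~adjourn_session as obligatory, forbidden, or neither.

Neither

Premise 8 is O(~adjourn_session -> ~record_request); even if O(~record_request) held, inferring O(~adjourn_session) would be affirming the consequent — invalid.
No premise or chain of K-axiom applications forces O(~adjourn_session), and none forces O(adjourn_session). So ~adjourn_session is neither obligatory nor forbidden under these norms.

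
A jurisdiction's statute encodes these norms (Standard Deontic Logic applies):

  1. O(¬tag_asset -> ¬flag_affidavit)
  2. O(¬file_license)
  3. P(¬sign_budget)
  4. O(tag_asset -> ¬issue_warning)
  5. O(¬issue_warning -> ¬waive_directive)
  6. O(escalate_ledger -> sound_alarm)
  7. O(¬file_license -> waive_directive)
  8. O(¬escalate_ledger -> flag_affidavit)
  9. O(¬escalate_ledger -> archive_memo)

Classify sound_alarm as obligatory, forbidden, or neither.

Premise 2 gives O(¬file_license).
Premise 7 is O(¬file_license -> waive_directive); since O(¬file_license), deontic closure gives O(waive_directive).
Premise 5 is O(¬issue_warning -> ¬waive_directive); contrapositively O(waive_directive -> issue_warning). Since O(waive_directive) holds, K gives O(issue_warning).
Premise 4 is O(tag_asset -> ¬issue_warning); contrapositively O(issue_warning -> ¬tag_asset). Since O(issue_warning) holds, K gives O(¬tag_asset).
Applying K to premise 1 (O(¬tag_asset -> ¬flag_affidavit)) and O(¬tag_asset) yields O(¬flag_affidavit).
Premise 8 is O(¬escalate_ledger -> flag_affidavit); contrapositively O(¬flag_affidavit -> escalate_ledger). Since O(¬flag_affidavit) holds, K gives O(escalate_ledger).
Premise 6 is O(escalate_ledger -> sound_alarm); since O(escalate_ledger), deontic closure gives O(sound_alarm).
Premises 3, 9 do not contribute to this derivation.
Hence sound_alarm is obligatory.

Obligatory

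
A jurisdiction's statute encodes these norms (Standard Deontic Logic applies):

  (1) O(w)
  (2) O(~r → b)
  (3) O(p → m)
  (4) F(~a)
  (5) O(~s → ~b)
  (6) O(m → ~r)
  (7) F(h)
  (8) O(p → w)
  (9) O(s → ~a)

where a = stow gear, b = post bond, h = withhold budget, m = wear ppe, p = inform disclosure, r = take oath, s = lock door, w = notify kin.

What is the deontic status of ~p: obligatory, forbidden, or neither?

Premise 4 is F(~a), i.e. O(a).
Premise 9, O(s → ~a), contraposes to O(a → ~s); with O(a) we get O(~s).
From O(~s) and premise 5, O(~s → ~b), we obtain O(~b).
Premise 2 is O(~r → b); contrapositively O(~b → r). Since O(~b) holds, K gives O(r).
Premise 6 is O(m → ~r); contrapositively O(r → ~m). Since O(r) holds, K gives O(~m).
Premise 3, O(p → m), contraposes to O(~m → ~p); with O(~m) we get O(~p).
Premises 1, 7, 8 do not contribute to this derivation.
Hence ~p is obligatory.

Obligatory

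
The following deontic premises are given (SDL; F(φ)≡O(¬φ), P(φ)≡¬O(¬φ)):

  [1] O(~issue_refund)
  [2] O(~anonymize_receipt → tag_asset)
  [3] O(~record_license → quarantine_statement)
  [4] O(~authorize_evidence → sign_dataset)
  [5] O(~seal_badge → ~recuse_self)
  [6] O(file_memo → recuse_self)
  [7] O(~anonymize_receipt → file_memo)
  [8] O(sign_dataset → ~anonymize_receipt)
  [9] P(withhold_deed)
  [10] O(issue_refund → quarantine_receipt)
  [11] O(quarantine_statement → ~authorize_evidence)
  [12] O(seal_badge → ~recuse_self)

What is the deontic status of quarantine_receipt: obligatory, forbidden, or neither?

Neither

Premise 10 is O(issue_refund → quarantine_receipt), but O(issue_refund) is not derivable from the premises, so it does not yield O(quarantine_receipt).
No premise or chain of K-axiom applications forces O(quarantine_receipt), and none forces O(~quarantine_receipt). So quarantine_receipt is neither obligatory nor forbidden under these norms.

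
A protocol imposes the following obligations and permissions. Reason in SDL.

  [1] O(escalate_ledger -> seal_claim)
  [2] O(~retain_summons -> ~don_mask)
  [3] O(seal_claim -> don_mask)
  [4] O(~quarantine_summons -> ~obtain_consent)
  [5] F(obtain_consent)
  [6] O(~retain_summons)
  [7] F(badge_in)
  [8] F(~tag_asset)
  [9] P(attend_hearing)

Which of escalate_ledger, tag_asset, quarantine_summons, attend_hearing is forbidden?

Premise 6 gives O(~retain_summons).
From O(~retain_summons) and premise 2, O(~retain_summons -> ~don_mask), we obtain O(~don_mask).
Premise 3, O(seal_claim -> don_mask), contraposes to O(~don_mask -> ~seal_claim); with O(~don_mask) we get O(~seal_claim).
The contrapositive of premise 1 (O(escalate_ledger -> seal_claim)) is O(~seal_claim -> ~escalate_ledger), and O(~seal_claim) is already established, so O(~escalate_ledger).
So O(~escalate_ledger) holds, i.e. escalate_ledger is forbidden. None of the other listed options is forbidden under the premises.

escalate_ledger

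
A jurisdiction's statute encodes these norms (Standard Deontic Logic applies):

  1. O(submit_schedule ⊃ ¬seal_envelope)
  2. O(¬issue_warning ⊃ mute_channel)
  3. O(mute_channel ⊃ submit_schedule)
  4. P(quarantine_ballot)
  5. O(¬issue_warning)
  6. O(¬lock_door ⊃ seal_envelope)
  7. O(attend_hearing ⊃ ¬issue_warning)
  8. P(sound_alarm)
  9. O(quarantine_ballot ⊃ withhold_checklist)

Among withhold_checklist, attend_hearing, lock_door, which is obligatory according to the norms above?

From premise 5 we have O(¬issue_warning).
From O(¬issue_warning) and premise 2, O(¬issue_warning ⊃ mute_channel), we obtain O(mute_channel).
With premise 3, O(mute_channel ⊃ submit_schedule), the K-axiom yields O(submit_schedule).
Premise 1 is O(submit_schedule ⊃ ¬seal_envelope); since O(submit_schedule), deontic closure gives O(¬seal_envelope).
Premise 6 is O(¬lock_door ⊃ seal_envelope); contrapositively O(¬seal_envelope ⊃ lock_door). Since O(¬seal_envelope) holds, K gives O(lock_door).
So O(lock_door) holds — lock_door is obligatory. None of the other listed options is made obligatory by any chain of premises.

lock_door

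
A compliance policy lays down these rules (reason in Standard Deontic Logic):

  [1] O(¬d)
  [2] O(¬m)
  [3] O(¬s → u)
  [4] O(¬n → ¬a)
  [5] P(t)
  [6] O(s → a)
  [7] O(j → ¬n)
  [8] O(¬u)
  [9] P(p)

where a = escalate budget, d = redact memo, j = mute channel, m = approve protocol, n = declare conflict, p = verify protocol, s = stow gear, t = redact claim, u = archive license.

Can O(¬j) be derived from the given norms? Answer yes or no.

Yes

Premise 8 states O(¬u) outright.
Premise 3, O(¬s → u), contraposes to O(¬u → s); with O(¬u) we get O(s).
Premise 6 is O(s → a); since O(s), deontic closure gives O(a).
Premise 4, O(¬n → ¬a), contraposes to O(a → n); with O(a) we get O(n).
The contrapositive of premise 7 (O(j → ¬n)) is O(n → ¬j), and O(n) is already established, so O(¬j).
Premises 1, 2, 5, 9 do not contribute to this derivation.
So O(¬j) follows.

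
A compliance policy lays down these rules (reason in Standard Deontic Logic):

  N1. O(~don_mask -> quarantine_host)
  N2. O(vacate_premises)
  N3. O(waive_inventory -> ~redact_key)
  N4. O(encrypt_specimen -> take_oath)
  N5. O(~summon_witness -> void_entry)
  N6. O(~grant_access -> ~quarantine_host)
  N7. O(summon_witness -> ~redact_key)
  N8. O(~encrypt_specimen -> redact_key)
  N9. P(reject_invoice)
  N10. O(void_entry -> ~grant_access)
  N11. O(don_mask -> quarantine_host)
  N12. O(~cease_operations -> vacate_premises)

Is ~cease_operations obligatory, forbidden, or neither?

Premise 12 is O(~cease_operations -> vacate_premises); even if O(vacate_premises) held, inferring O(~cease_operations) would be affirming the consequent — invalid.
No premise or chain of K-axiom applications forces O(~cease_operations), and none forces O(cease_operations). So ~cease_operations is neither obligatory nor forbidden under these norms.

Neither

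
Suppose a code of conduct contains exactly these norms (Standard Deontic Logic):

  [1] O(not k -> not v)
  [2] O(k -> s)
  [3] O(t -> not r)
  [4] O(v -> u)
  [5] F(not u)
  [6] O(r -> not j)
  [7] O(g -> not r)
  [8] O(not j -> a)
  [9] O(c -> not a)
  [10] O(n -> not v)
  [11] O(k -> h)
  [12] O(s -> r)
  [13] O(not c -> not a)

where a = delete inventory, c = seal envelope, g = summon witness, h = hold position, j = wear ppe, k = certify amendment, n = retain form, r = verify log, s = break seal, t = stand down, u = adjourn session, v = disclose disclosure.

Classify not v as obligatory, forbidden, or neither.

Premises 13 and 9 cover both cases: O(not c -> not a) and O(c -> not a). Since not c ∨ c is a tautology, O(not a) follows.
Premise 8, O(not j -> a), contraposes to O(not a -> j); with O(not a) we get O(j).
The contrapositive of premise 6 (O(r -> not j)) is O(j -> not r), and O(j) is already established, so O(not r).
Premise 12 is O(s -> r); contrapositively O(not r -> not s). Since O(not r) holds, K gives O(not s).
Premise 2, O(k -> s), contraposes to O(not s -> not k); with O(not s) we get O(not k).
With premise 1, O(not k -> not v), the K-axiom yields O(not v).
Premises 3, 4, 5, 7, 10, 11 do not contribute to this derivation.
Hence not v is obligatory.

Obligatory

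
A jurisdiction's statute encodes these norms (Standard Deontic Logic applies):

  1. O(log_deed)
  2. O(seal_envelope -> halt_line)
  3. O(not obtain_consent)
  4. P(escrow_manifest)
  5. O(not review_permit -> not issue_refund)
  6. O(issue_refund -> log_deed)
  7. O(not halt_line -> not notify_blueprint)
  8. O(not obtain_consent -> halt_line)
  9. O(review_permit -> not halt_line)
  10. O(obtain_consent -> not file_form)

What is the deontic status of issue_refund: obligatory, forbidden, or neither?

Premise 3 states O(not obtain_consent) outright.
Premise 8 is O(not obtain_consent -> halt_line); since O(not obtain_consent), deontic closure gives O(halt_line).
The contrapositive of premise 9 (O(review_permit -> not halt_line)) is O(halt_line -> not review_permit), and O(halt_line) is already established, so O(not review_permit).
From O(not review_permit) and premise 5, O(not review_permit -> not issue_refund), we obtain O(not issue_refund).
Premises 1, 2, 4, 6, 7, 10 do not contribute to this derivation.
Thus O(not issue_refund), which is F(issue_refund): issue_refund is forbidden.

Forbidden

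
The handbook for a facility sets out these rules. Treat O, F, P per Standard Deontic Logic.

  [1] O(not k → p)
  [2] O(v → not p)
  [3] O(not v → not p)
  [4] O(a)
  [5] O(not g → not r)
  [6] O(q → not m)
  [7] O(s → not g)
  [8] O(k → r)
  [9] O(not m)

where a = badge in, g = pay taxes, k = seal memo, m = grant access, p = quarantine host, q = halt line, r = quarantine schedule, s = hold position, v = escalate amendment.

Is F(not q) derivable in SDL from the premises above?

Premise 6 is O(q → not m); even if O(not m) held, inferring O(q) would be affirming the consequent — invalid.
No other premise forces O(q). An ideal world satisfying every premise can still have not q true, so F(not q) is not derivable.

No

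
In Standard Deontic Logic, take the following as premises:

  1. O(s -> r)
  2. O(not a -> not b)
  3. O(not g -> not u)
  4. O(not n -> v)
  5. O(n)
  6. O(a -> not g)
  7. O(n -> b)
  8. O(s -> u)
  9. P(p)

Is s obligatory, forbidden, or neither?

Premise 5 states O(n) outright.
From O(n) and premise 7, O(n -> b), we obtain O(b).
Premise 2, O(not a -> not b), contraposes to O(b -> a); with O(b) we get O(a).
From O(a) and premise 6, O(a -> not g), we obtain O(not g).
Applying K to premise 3 (O(not g -> not u)) and O(not g) yields O(not u).
Premise 8, O(s -> u), contraposes to O(not u -> not s); with O(not u) we get O(not s).
Premises 1, 4, 9 do not contribute to this derivation.
Thus O(not s), which is F(s): s is forbidden.

Forbidden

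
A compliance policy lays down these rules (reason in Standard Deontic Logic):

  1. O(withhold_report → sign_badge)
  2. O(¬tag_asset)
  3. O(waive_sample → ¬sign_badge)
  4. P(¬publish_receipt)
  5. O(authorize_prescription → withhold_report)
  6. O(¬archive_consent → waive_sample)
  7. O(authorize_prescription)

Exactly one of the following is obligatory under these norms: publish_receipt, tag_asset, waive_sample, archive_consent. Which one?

archive_consent

Premise 7 states O(authorize_prescription) outright.
Premise 5 is O(authorize_prescription → withhold_report); since O(authorize_prescription), deontic closure gives O(withhold_report).
With premise 1, O(withhold_report → sign_badge), the K-axiom yields O(sign_badge).
Premise 3 is O(waive_sample → ¬sign_badge); contrapositively O(sign_badge → ¬waive_sample). Since O(sign_badge) holds, K gives O(¬waive_sample).
Premise 6, O(¬archive_consent → waive_sample), contraposes to O(¬waive_sample → archive_consent); with O(¬waive_sample) we get O(archive_consent).
So O(archive_consent) holds — archive_consent is obligatory. None of the other listed options is made obligatory by any chain of premises.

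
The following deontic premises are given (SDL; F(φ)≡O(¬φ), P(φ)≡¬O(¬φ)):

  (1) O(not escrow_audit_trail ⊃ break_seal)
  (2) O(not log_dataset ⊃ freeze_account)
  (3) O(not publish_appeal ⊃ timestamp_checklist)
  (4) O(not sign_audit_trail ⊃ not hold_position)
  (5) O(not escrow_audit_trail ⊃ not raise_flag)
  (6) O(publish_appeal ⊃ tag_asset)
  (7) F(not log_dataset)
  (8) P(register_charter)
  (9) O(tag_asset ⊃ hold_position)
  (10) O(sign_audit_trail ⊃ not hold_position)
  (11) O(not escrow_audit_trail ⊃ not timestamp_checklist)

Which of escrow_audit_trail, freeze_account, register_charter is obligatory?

Premises 4 and 10 are O(not sign_audit_trail ⊃ not hold_position) and O(sign_audit_trail ⊃ not hold_position); every ideal world satisfies not sign_audit_trail or sign_audit_trail, so in either case not hold_position holds — hence O(not hold_position).
The contrapositive of premise 9 (O(tag_asset ⊃ hold_position)) is O(not hold_position ⊃ not tag_asset), and O(not hold_position) is already established, so O(not tag_asset).
Premise 6, O(publish_appeal ⊃ tag_asset), contraposes to O(not tag_asset ⊃ not publish_appeal); with O(not tag_asset) we get O(not publish_appeal).
From O(not publish_appeal) and premise 3, O(not publish_appeal ⊃ timestamp_checklist), we obtain O(timestamp_checklist).
The contrapositive of premise 11 (O(not escrow_audit_trail ⊃ not timestamp_checklist)) is O(timestamp_checklist ⊃ escrow_audit_trail), and O(timestamp_checklist) is already established, so O(escrow_audit_trail).
So O(escrow_audit_trail) holds — escrow_audit_trail is obligatory. None of the other listed options is made obligatory by any chain of premises.

escrow_audit_trail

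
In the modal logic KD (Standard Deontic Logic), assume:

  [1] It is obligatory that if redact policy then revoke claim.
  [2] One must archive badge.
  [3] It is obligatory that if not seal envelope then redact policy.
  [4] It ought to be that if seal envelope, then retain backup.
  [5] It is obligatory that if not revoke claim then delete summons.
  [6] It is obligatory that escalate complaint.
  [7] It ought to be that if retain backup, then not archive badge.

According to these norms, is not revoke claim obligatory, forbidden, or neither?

Forbidden

From premise 2 we have O(archive_badge).
Premise 7, O(retain_backup → ¬archive_badge), contraposes to O(archive_badge → ¬retain_backup); with O(archive_badge) we get O(¬retain_backup).
Premise 4 is O(seal_envelope → retain_backup); contrapositively O(¬retain_backup → ¬seal_envelope). Since O(¬retain_backup) holds, K gives O(¬seal_envelope).
With premise 3, O(¬seal_envelope → redact_policy), the K-axiom yields O(redact_policy).
From O(redact_policy) and premise 1, O(redact_policy → revoke_claim), we obtain O(revoke_claim).
Premises 5, 6 do not contribute to this derivation.
Thus O(revoke_claim), which is F(¬revoke_claim): ¬revoke_claim is forbidden.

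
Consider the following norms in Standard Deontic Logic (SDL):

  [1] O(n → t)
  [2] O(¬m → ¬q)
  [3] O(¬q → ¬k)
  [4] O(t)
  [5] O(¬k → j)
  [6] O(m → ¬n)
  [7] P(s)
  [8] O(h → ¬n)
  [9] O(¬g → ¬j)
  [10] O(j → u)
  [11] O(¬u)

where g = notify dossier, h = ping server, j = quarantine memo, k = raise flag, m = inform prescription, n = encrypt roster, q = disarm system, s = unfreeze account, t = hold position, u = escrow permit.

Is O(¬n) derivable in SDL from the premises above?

Yes

From premise 11 we have O(¬u).
Premise 10 is O(j → u); contrapositively O(¬u → ¬j). Since O(¬u) holds, K gives O(¬j).
Premise 5 is O(¬k → j); contrapositively O(¬j → k). Since O(¬j) holds, K gives O(k).
Premise 3, O(¬q → ¬k), contraposes to O(k → q); with O(k) we get O(q).
Premise 2 is O(¬m → ¬q); contrapositively O(q → m). Since O(q) holds, K gives O(m).
With premise 6, O(m → ¬n), the K-axiom yields O(¬n).
Premises 1, 4, 7, 8, 9 do not contribute to this derivation.
So O(¬n) follows.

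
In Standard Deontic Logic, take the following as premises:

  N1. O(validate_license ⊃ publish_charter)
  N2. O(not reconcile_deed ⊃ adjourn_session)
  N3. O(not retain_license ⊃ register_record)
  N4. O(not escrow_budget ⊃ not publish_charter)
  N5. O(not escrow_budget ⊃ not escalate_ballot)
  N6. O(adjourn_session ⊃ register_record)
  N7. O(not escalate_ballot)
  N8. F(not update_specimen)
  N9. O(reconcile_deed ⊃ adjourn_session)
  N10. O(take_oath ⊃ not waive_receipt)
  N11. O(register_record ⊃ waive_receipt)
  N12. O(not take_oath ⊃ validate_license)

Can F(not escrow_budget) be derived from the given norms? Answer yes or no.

Yes

By case analysis on reconcile_deed: premise 9 gives O(reconcile_deed ⊃ adjourn_session) and premise 2 gives O(not reconcile_deed ⊃ adjourn_session), so O(adjourn_session) either way.
From O(adjourn_session) and premise 6, O(adjourn_session ⊃ register_record), we obtain O(register_record).
Premise 11 is O(register_record ⊃ waive_receipt); since O(register_record), deontic closure gives O(waive_receipt).
Premise 10 is O(take_oath ⊃ not waive_receipt); contrapositively O(waive_receipt ⊃ not take_oath). Since O(waive_receipt) holds, K gives O(not take_oath).
With premise 12, O(not take_oath ⊃ validate_license), the K-axiom yields O(validate_license).
From O(validate_license) and premise 1, O(validate_license ⊃ publish_charter), we obtain O(publish_charter).
Premise 4 is O(not escrow_budget ⊃ not publish_charter); contrapositively O(publish_charter ⊃ escrow_budget). Since O(publish_charter) holds, K gives O(escrow_budget).
Premises 3, 5, 7, 8 do not contribute to this derivation.
So O(escrow_budget) holds, i.e. F(not escrow_budget). The claim follows.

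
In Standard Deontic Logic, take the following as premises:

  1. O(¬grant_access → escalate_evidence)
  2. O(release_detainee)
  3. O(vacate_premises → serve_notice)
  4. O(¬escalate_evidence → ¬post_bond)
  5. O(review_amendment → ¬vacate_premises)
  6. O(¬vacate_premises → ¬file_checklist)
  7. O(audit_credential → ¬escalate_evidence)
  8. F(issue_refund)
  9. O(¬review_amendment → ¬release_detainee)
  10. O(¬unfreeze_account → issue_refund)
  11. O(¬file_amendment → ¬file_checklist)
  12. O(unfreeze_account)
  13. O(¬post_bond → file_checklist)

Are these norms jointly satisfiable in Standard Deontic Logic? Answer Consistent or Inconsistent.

Premise 10 is O(¬unfreeze_account → issue_refund), but O(¬unfreeze_account) is not derivable from the premises, so it does not yield O(issue_refund).
So O(issue_refund) is not derivable, and the apparent clash with O(¬issue_refund) does not arise.
A world satisfying every obligation exists (e.g. audit_credential=false, escalate_evidence=true, file_amendment=false, file_checklist=false, grant_access=false, issue_refund=false, post_bond=true, release_detainee=true, review_amendment=true, serve_notice=false, unfreeze_account=true, vacate_premises=false); no atom is both obligatory and forbidden, so the set is consistent.

Consistent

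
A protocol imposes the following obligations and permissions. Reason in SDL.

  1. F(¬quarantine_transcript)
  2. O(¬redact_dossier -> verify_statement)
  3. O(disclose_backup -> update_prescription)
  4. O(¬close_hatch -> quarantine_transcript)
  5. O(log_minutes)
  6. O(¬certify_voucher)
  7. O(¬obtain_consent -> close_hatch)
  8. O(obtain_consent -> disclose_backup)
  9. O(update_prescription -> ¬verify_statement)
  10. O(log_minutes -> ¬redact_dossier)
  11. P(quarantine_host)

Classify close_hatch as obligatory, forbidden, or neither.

Premise 5 states O(log_minutes) outright.
Applying K to premise 10 (O(log_minutes -> ¬redact_dossier)) and O(log_minutes) yields O(¬redact_dossier).
Premise 2 is O(¬redact_dossier -> verify_statement); since O(¬redact_dossier), deontic closure gives O(verify_statement).
Premise 9, O(update_prescription -> ¬verify_statement), contraposes to O(verify_statement -> ¬update_prescription); with O(verify_statement) we get O(¬update_prescription).
Premise 3 is O(disclose_backup -> update_prescription); contrapositively O(¬update_prescription -> ¬disclose_backup). Since O(¬update_prescription) holds, K gives O(¬disclose_backup).
Premise 8, O(obtain_consent -> disclose_backup), contraposes to O(¬disclose_backup -> ¬obtain_consent); with O(¬disclose_backup) we get O(¬obtain_consent).
From O(¬obtain_consent) and premise 7, O(¬obtain_consent -> close_hatch), we obtain O(close_hatch).
Premises 1, 4, 6, 11 do not contribute to this derivation.
Hence close_hatch is obligatory.

Obligatory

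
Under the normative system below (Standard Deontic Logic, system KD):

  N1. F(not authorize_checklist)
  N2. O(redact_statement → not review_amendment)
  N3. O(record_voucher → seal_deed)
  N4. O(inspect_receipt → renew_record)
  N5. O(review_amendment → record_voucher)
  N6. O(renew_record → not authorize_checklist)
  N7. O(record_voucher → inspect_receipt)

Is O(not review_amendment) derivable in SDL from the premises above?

Yes

Premise 1 is F(not authorize_checklist), i.e. O(authorize_checklist).
Premise 6 is O(renew_record → not authorize_checklist); contrapositively O(authorize_checklist → not renew_record). Since O(authorize_checklist) holds, K gives O(not renew_record).
The contrapositive of premise 4 (O(inspect_receipt → renew_record)) is O(not renew_record → not inspect_receipt), and O(not renew_record) is already established, so O(not inspect_receipt).
Premise 7, O(record_voucher → inspect_receipt), contraposes to O(not inspect_receipt → not record_voucher); with O(not inspect_receipt) we get O(not record_voucher).
The contrapositive of premise 5 (O(review_amendment → record_voucher)) is O(not record_voucher → not review_amendment), and O(not record_voucher) is already established, so O(not review_amendment).
Premises 2, 3 do not contribute to this derivation.
So O(not review_amendment) follows.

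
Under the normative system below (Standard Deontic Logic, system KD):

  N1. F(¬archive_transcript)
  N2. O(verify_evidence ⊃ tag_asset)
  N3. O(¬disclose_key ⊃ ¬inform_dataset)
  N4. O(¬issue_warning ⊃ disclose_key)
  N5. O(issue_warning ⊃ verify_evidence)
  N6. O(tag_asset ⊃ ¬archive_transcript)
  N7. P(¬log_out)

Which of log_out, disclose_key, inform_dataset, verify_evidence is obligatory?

disclose_key

Premise 1, F(¬archive_transcript), is equivalent to O(archive_transcript).
Premise 6 is O(tag_asset ⊃ ¬archive_transcript); contrapositively O(archive_transcript ⊃ ¬tag_asset). Since O(archive_transcript) holds, K gives O(¬tag_asset).
Premise 2 is O(verify_evidence ⊃ tag_asset); contrapositively O(¬tag_asset ⊃ ¬verify_evidence). Since O(¬tag_asset) holds, K gives O(¬verify_evidence).
Premise 5, O(issue_warning ⊃ verify_evidence), contraposes to O(¬verify_evidence ⊃ ¬issue_warning); with O(¬verify_evidence) we get O(¬issue_warning).
Premise 4 is O(¬issue_warning ⊃ disclose_key); since O(¬issue_warning), deontic closure gives O(disclose_key).
So O(disclose_key) holds — disclose_key is obligatory. None of the other listed options is made obligatory by any chain of premises.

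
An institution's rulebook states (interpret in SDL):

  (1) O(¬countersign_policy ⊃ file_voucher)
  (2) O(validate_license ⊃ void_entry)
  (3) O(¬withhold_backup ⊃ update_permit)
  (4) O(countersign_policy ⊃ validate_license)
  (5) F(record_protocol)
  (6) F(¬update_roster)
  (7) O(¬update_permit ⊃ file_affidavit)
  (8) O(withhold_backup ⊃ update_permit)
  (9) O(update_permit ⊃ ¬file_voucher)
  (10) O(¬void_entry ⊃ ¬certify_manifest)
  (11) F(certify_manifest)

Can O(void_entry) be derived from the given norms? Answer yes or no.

By case analysis on ¬withhold_backup: premise 3 gives O(¬withhold_backup ⊃ update_permit) and premise 8 gives O(withhold_backup ⊃ update_permit), so O(update_permit) either way.
With premise 9, O(update_permit ⊃ ¬file_voucher), the K-axiom yields O(¬file_voucher).
The contrapositive of premise 1 (O(¬countersign_policy ⊃ file_voucher)) is O(¬file_voucher ⊃ countersign_policy), and O(¬file_voucher) is already established, so O(countersign_policy).
Premise 4 is O(countersign_policy ⊃ validate_license); since O(countersign_policy), deontic closure gives O(validate_license).
From O(validate_license) and premise 2, O(validate_license ⊃ void_entry), we obtain O(void_entry).
Premises 5, 6, 7, 10, 11 do not contribute to this derivation.
So O(void_entry) follows.

Yes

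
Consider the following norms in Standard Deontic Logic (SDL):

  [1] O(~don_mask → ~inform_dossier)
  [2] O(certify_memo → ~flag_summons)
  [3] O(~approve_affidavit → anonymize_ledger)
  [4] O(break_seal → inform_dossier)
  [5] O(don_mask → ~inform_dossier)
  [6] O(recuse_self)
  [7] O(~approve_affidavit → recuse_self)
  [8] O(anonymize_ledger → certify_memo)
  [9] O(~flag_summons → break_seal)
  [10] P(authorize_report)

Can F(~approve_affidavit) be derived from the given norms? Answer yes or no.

Premises 5 and 1 are O(don_mask → ~inform_dossier) and O(~don_mask → ~inform_dossier); every ideal world satisfies don_mask or ~don_mask, so in either case ~inform_dossier holds — hence O(~inform_dossier).
Premise 4 is O(break_seal → inform_dossier); contrapositively O(~inform_dossier → ~break_seal). Since O(~inform_dossier) holds, K gives O(~break_seal).
Premise 9 is O(~flag_summons → break_seal); contrapositively O(~break_seal → flag_summons). Since O(~break_seal) holds, K gives O(flag_summons).
The contrapositive of premise 2 (O(certify_memo → ~flag_summons)) is O(flag_summons → ~certify_memo), and O(flag_summons) is already established, so O(~certify_memo).
Premise 8 is O(anonymize_ledger → certify_memo); contrapositively O(~certify_memo → ~anonymize_ledger). Since O(~certify_memo) holds, K gives O(~anonymize_ledger).
Premise 3 is O(~approve_affidavit → anonymize_ledger); contrapositively O(~anonymize_ledger → approve_affidavit). Since O(~anonymize_ledger) holds, K gives O(approve_affidavit).
Premises 6, 7, 10 do not contribute to this derivation.
So O(approve_affidavit) holds, i.e. F(~approve_affidavit). The claim follows.

Yes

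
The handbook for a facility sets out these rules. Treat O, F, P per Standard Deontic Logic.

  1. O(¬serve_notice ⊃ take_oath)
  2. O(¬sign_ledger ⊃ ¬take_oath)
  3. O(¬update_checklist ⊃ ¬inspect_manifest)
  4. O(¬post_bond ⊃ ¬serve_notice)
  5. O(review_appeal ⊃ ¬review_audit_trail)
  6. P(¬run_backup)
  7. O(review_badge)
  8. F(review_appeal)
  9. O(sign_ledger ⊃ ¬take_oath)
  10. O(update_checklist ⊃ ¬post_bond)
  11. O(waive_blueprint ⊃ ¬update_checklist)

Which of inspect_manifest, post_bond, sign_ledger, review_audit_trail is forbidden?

inspect_manifest

By case analysis on ¬sign_ledger: premise 2 gives O(¬sign_ledger ⊃ ¬take_oath) and premise 9 gives O(sign_ledger ⊃ ¬take_oath), so O(¬take_oath) either way.
Premise 1, O(¬serve_notice ⊃ take_oath), contraposes to O(¬take_oath ⊃ serve_notice); with O(¬take_oath) we get O(serve_notice).
Premise 4, O(¬post_bond ⊃ ¬serve_notice), contraposes to O(serve_notice ⊃ post_bond); with O(serve_notice) we get O(post_bond).
Premise 10, O(update_checklist ⊃ ¬post_bond), contraposes to O(post_bond ⊃ ¬update_checklist); with O(post_bond) we get O(¬update_checklist).
From O(¬update_checklist) and premise 3, O(¬update_checklist ⊃ ¬inspect_manifest), we obtain O(¬inspect_manifest).
So O(¬inspect_manifest) holds, i.e. inspect_manifest is forbidden. None of the other listed options is forbidden under the premises.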